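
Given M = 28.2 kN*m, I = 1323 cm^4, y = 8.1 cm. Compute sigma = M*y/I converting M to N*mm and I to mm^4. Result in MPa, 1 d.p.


Convert units:
M = 28.2 kN*m = 28200000 N*mm
y = 8.1 cm = 81 mm
I = 1323 cm^4 = 13230000 mm^4
sigma = 28200000 * 81 / 13230000
sigma = 172.7 MPa

172.7


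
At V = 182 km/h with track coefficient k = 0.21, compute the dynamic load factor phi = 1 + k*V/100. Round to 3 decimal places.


phi = 1 + k * V / 100
phi = 1 + 0.21 * 182 / 100
phi = 1 + 0.3822
phi = 1.382

1.382


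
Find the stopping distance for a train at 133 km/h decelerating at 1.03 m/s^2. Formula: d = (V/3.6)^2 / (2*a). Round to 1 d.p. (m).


Convert speed: V = 133 / 3.6 = 36.9444 m/s
V^2 = 1364.892
d = 1364.892 / (2 * 1.03)
d = 1364.892 / 2.06
d = 662.6 m

662.6


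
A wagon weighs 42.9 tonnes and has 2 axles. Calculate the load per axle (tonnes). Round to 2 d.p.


Load per axle = total weight / number of axles
Load = 42.9 / 2
Load = 21.45 tonnes

21.45


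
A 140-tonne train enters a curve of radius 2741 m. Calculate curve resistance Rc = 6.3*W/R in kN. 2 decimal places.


Rc = 6.3 * W / R
Rc = 6.3 * 140 / 2741
Rc = 882.0 / 2741
Rc = 0.32 kN

0.32


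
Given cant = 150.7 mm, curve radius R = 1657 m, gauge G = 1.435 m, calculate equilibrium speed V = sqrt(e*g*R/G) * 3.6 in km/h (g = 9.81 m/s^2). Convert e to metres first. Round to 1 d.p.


Convert cant: e = 150.7 mm = 0.1507 m
V_ms = sqrt(0.1507 * 9.81 * 1657 / 1.435)
V_ms = sqrt(1707.076041) = 41.3168 m/s
V = 41.3168 * 3.6 = 148.7 km/h

148.7


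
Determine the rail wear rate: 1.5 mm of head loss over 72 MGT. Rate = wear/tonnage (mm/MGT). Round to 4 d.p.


Wear rate = total wear / cumulative tonnage
Rate = 1.5 / 72
Rate = 0.0208 mm/MGT

0.0208


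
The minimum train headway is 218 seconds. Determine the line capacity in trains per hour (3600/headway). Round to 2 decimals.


Capacity = 3600 / headway
Capacity = 3600 / 218
Capacity = 16.51 trains/hour

16.51


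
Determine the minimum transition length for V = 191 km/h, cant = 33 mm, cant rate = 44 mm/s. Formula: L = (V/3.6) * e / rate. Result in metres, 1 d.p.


Convert speed: V = 191 / 3.6 = 53.0556 m/s
L = 53.0556 * 33 / 44
L = 1750.8333 / 44
L = 39.8 m

39.8


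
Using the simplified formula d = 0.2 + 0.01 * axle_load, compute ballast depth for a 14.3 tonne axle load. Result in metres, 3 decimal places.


d = 0.2 + 0.01 * 14.3
d = 0.2 + 0.143
d = 0.343 m

0.343


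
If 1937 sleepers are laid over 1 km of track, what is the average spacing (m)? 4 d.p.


Spacing = 1000 m / number of sleepers
Spacing = 1000 / 1937
Spacing = 0.5163 m

0.5163


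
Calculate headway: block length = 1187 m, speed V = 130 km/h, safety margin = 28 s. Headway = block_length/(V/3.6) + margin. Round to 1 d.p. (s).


V = 130 / 3.6 = 36.1111 m/s
Block traversal time = 1187 / 36.1111 = 32.8708 s
Headway = 32.8708 + 28
Headway = 60.9 s

60.9


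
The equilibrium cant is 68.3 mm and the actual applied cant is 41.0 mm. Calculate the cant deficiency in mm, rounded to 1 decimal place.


Cant deficiency = equilibrium cant - actual cant
CD = 68.3 - 41.0
CD = 27.3 mm

27.3


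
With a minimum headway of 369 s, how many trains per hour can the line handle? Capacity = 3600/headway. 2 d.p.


Capacity = 3600 / headway
Capacity = 3600 / 369
Capacity = 9.76 trains/hour

9.76


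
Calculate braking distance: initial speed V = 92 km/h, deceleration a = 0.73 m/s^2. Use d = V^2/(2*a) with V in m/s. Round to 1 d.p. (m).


Convert speed: V = 92 / 3.6 = 25.5556 m/s
V^2 = 653.0864
d = 653.0864 / (2 * 0.73)
d = 653.0864 / 1.46
d = 447.3 m

447.3


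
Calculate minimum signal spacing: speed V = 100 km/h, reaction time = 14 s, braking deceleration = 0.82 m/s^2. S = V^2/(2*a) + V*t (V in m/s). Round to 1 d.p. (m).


V = 100 / 3.6 = 27.7778 m/s
Braking distance = 27.7778^2 / (2*0.82) = 470.4908 m
Sighting distance = 27.7778 * 14 = 388.8889 m
S = 470.4908 + 388.8889 = 859.4 m

859.4


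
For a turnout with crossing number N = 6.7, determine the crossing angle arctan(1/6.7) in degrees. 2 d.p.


1/N = 1/6.7 = 0.149254
angle = arctan(0.149254) = 0.14816 rad
angle = 0.14816 * 180/pi = 8.49 degrees

8.49


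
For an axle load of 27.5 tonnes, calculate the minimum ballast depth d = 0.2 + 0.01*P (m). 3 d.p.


d = 0.2 + 0.01 * 27.5
d = 0.2 + 0.275
d = 0.475 m

0.475


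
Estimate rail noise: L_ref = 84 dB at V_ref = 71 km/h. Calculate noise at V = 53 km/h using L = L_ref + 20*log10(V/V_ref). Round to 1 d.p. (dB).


V/V_ref = 53 / 71 = 0.746479
log10(0.746479) = -0.126982
20 * -0.126982 = -2.5396
L = 84 + -2.5396 = 81.5 dB

81.5


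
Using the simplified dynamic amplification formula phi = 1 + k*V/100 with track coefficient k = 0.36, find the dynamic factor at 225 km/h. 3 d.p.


phi = 1 + k * V / 100
phi = 1 + 0.36 * 225 / 100
phi = 1 + 0.81
phi = 1.810

1.810


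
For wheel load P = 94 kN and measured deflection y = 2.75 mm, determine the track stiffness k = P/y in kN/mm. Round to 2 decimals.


Track stiffness k = P / y
k = 94 / 2.75
k = 34.18 kN/mm

34.18


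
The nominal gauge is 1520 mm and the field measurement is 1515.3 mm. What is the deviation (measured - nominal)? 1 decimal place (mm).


Deviation = measured - nominal
Deviation = 1515.3 - 1520
Deviation = -4.7 mm

-4.7


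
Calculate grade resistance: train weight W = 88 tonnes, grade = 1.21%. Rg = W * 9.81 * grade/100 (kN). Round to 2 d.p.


Rg = W * 9.81 * grade / 100
Rg = 88 * 9.81 * 1.21 / 100
Rg = 863.28 * 0.0121
Rg = 10.45 kN

10.45


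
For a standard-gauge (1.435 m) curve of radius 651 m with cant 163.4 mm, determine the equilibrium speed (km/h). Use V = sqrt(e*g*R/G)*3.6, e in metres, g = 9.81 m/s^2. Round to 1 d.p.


Convert cant: e = 163.4 mm = 0.1634 m
V_ms = sqrt(0.1634 * 9.81 * 651 / 1.435)
V_ms = sqrt(727.193766) = 26.9665 m/s
V = 26.9665 * 3.6 = 97.1 km/h

97.1


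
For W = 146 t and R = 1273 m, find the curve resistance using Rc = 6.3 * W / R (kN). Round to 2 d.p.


Rc = 6.3 * W / R
Rc = 6.3 * 146 / 1273
Rc = 919.8 / 1273
Rc = 0.72 kN

0.72


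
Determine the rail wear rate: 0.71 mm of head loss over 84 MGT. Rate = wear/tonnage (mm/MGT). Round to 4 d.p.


Wear rate = total wear / cumulative tonnage
Rate = 0.71 / 84
Rate = 0.0085 mm/MGT

0.0085


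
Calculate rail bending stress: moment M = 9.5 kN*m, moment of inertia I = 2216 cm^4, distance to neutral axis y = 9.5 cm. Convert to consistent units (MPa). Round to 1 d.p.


Convert units:
M = 9.5 kN*m = 9500000 N*mm
y = 9.5 cm = 95 mm
I = 2216 cm^4 = 22160000 mm^4
sigma = 9500000 * 95 / 22160000
sigma = 40.7 MPa

40.7


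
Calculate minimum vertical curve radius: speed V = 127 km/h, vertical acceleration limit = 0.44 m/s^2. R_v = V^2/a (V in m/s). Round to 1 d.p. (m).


Convert speed: V = 127 / 3.6 = 35.2778 m/s
V^2 = 1244.5216 m^2/s^2
R_v = 1244.5216 / 0.44
R_v = 2828.5 m

2828.5


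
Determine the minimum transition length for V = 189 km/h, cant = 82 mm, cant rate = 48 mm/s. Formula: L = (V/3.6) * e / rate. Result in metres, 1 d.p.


Convert speed: V = 189 / 3.6 = 52.5 m/s
L = 52.5 * 82 / 48
L = 4305.0 / 48
L = 89.7 m

89.7


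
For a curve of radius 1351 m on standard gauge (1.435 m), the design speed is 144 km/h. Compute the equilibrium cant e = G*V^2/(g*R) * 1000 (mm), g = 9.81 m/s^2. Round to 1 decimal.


Convert speed: V = 144 / 3.6 = 40.0 m/s
Apply formula: e = 1.435 * 40.0^2 / (9.81 * 1351)
e = 1.435 * 1600.0 / 13253.31
e = 0.17324 m = 173.2 mm

173.2


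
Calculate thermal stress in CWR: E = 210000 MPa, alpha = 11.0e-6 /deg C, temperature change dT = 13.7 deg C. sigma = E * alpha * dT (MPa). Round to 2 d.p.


sigma = E * alpha * dT
sigma = 210000 * 11.0e-6 * 13.7
sigma = 2.31 * 13.7
sigma = 31.65 MPa

31.65


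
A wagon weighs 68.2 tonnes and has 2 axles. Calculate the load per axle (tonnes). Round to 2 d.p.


Load per axle = total weight / number of axles
Load = 68.2 / 2
Load = 34.10 tonnes

34.10


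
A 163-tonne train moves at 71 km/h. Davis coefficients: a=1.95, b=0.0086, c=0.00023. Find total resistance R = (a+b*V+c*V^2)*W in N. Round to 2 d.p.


b*V = 0.0086 * 71 = 0.6106
c*V^2 = 0.00023 * 5041 = 1.15943
R_per_t = 1.95 + 0.6106 + 1.15943 = 3.72003 N/t
R_total = 3.72003 * 163 = 606.36 N

606.36


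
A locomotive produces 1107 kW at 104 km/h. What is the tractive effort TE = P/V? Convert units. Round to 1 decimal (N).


Convert: P = 1107 kW = 1107000 W
V = 104 / 3.6 = 28.8889 m/s
TE = 1107000 / 28.8889
TE = 38319.2 N

38319.2


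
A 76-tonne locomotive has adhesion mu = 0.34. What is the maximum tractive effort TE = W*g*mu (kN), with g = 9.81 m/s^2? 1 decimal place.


TE_max = W * g * mu
TE_max = 76 * 9.81 * 0.34
TE_max = 745.56 * 0.34
TE_max = 253.5 kN

253.5


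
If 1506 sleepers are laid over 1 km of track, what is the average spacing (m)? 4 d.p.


Spacing = 1000 m / number of sleepers
Spacing = 1000 / 1506
Spacing = 0.6640 m

0.6640


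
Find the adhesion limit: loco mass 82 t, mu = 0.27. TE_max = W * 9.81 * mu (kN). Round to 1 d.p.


TE_max = W * g * mu
TE_max = 82 * 9.81 * 0.27
TE_max = 804.42 * 0.27
TE_max = 217.2 kN

217.2


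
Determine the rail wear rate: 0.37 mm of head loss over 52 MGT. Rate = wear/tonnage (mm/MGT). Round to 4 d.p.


Wear rate = total wear / cumulative tonnage
Rate = 0.37 / 52
Rate = 0.0071 mm/MGT

0.0071


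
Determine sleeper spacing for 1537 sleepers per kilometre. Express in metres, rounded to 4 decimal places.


Spacing = 1000 m / number of sleepers
Spacing = 1000 / 1537
Spacing = 0.6506 m

0.6506


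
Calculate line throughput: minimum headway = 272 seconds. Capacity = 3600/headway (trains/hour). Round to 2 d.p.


Capacity = 3600 / headway
Capacity = 3600 / 272
Capacity = 13.24 trains/hour

13.24


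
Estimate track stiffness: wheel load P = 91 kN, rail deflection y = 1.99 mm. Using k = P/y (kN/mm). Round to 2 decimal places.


Track stiffness k = P / y
k = 91 / 1.99
k = 45.73 kN/mm

45.73


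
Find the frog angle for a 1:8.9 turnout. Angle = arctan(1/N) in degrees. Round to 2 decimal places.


1/N = 1/8.9 = 0.11236
angle = arctan(0.11236) = 0.11189 rad
angle = 0.11189 * 180/pi = 6.41 degrees

6.41


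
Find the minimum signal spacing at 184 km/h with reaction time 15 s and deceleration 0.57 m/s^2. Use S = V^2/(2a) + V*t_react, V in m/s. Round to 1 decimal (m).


V = 184 / 3.6 = 51.1111 m/s
Braking distance = 51.1111^2 / (2*0.57) = 2291.5313 m
Sighting distance = 51.1111 * 15 = 766.6667 m
S = 2291.5313 + 766.6667 = 3058.2 m

3058.2


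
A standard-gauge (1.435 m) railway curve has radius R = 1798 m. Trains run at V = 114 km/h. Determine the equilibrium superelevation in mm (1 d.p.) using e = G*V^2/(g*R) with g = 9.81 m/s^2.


Convert speed: V = 114 / 3.6 = 31.6667 m/s
Apply formula: e = 1.435 * 31.6667^2 / (9.81 * 1798)
e = 1.435 * 1002.7778 / 17638.38
e = 0.081583 m = 81.6 mm

81.6


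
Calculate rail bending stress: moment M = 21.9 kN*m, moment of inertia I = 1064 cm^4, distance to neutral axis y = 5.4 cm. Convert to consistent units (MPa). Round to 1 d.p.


Convert units:
M = 21.9 kN*m = 21900000 N*mm
y = 5.4 cm = 54 mm
I = 1064 cm^4 = 10640000 mm^4
sigma = 21900000 * 54 / 10640000
sigma = 111.1 MPa

111.1


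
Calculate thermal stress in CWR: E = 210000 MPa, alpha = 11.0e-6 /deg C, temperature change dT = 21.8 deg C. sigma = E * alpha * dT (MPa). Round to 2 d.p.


sigma = E * alpha * dT
sigma = 210000 * 11.0e-6 * 21.8
sigma = 2.31 * 21.8
sigma = 50.36 MPa

50.36


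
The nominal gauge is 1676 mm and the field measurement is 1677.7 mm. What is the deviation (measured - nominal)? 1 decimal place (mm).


Deviation = measured - nominal
Deviation = 1677.7 - 1676
Deviation = 1.7 mm

1.7


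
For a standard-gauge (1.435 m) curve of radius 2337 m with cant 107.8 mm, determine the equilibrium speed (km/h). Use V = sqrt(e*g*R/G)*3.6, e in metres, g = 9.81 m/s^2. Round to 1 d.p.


Convert cant: e = 107.8 mm = 0.1078 m
V_ms = sqrt(0.1078 * 9.81 * 2337 / 1.435)
V_ms = sqrt(1722.2436) = 41.4999 m/s
V = 41.4999 * 3.6 = 149.4 km/h

149.4


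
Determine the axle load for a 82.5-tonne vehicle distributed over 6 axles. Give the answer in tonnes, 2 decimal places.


Load per axle = total weight / number of axles
Load = 82.5 / 6
Load = 13.75 tonnes

13.75


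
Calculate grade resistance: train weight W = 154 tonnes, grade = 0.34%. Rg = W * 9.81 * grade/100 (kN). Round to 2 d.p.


Rg = W * 9.81 * grade / 100
Rg = 154 * 9.81 * 0.34 / 100
Rg = 1510.74 * 0.0034
Rg = 5.14 kN

5.14


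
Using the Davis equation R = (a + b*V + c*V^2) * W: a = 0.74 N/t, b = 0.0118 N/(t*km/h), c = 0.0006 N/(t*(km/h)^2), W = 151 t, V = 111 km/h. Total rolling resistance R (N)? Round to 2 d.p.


b*V = 0.0118 * 111 = 1.3098
c*V^2 = 0.0006 * 12321 = 7.3926
R_per_t = 0.74 + 1.3098 + 7.3926 = 9.4424 N/t
R_total = 9.4424 * 151 = 1425.80 N

1425.80


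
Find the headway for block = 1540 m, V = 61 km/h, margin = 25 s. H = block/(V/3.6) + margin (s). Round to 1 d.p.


V = 61 / 3.6 = 16.9444 m/s
Block traversal time = 1540 / 16.9444 = 90.8852 s
Headway = 90.8852 + 25
Headway = 115.9 s

115.9


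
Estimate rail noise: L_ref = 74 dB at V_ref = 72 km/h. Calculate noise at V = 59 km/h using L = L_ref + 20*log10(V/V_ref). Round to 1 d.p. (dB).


V/V_ref = 59 / 72 = 0.819444
log10(0.819444) = -0.08648
20 * -0.08648 = -1.7296
L = 74 + -1.7296 = 72.3 dB

72.3


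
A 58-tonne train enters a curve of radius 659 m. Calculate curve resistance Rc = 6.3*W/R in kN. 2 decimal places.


Rc = 6.3 * W / R
Rc = 6.3 * 58 / 659
Rc = 365.4 / 659
Rc = 0.55 kN

0.55


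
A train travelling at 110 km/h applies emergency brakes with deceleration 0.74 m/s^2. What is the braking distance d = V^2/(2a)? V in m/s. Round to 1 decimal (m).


Convert speed: V = 110 / 3.6 = 30.5556 m/s
V^2 = 933.642
d = 933.642 / (2 * 0.74)
d = 933.642 / 1.48
d = 630.8 m

630.8


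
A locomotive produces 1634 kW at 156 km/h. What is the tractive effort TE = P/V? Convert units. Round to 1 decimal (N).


Convert: P = 1634 kW = 1634000 W
V = 156 / 3.6 = 43.3333 m/s
TE = 1634000 / 43.3333
TE = 37707.7 N

37707.7


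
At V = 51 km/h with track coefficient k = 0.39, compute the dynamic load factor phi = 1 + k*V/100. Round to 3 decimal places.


phi = 1 + k * V / 100
phi = 1 + 0.39 * 51 / 100
phi = 1 + 0.1989
phi = 1.199

1.199


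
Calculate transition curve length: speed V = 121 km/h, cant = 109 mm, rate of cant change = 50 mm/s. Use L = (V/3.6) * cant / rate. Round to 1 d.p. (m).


Convert speed: V = 121 / 3.6 = 33.6111 m/s
L = 33.6111 * 109 / 50
L = 3663.6111 / 50
L = 73.3 m

73.3


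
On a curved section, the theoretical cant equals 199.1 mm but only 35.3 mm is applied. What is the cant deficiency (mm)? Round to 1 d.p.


Cant deficiency = equilibrium cant - actual cant
CD = 199.1 - 35.3
CD = 163.8 mm

163.8


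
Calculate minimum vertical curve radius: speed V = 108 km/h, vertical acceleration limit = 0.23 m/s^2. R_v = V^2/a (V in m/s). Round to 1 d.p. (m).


Convert speed: V = 108 / 3.6 = 30.0 m/s
V^2 = 900.0 m^2/s^2
R_v = 900.0 / 0.23
R_v = 3913.0 m

3913.0


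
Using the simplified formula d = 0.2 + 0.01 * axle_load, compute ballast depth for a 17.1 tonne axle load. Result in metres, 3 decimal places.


d = 0.2 + 0.01 * 17.1
d = 0.2 + 0.171
d = 0.371 m

0.371


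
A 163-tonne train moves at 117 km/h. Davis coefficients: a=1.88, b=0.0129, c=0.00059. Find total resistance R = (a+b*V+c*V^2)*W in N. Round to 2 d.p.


b*V = 0.0129 * 117 = 1.5093
c*V^2 = 0.00059 * 13689 = 8.07651
R_per_t = 1.88 + 1.5093 + 8.07651 = 11.46581 N/t
R_total = 11.46581 * 163 = 1868.93 N

1868.93


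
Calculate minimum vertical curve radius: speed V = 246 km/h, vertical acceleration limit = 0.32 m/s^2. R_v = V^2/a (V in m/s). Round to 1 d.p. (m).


Convert speed: V = 246 / 3.6 = 68.3333 m/s
V^2 = 4669.4444 m^2/s^2
R_v = 4669.4444 / 0.32
R_v = 14592.0 m

14592.0


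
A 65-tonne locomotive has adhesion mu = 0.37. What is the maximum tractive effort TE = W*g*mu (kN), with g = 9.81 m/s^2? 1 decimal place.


TE_max = W * g * mu
TE_max = 65 * 9.81 * 0.37
TE_max = 637.65 * 0.37
TE_max = 235.9 kN

235.9


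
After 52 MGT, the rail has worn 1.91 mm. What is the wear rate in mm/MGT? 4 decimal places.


Wear rate = total wear / cumulative tonnage
Rate = 1.91 / 52
Rate = 0.0367 mm/MGT

0.0367


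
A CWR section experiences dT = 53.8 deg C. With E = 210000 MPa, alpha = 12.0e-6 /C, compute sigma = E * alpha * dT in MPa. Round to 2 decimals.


sigma = E * alpha * dT
sigma = 210000 * 12.0e-6 * 53.8
sigma = 2.52 * 53.8
sigma = 135.58 MPa

135.58


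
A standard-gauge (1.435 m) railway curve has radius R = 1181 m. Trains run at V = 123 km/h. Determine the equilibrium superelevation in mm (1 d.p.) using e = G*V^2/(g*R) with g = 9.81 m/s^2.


Convert speed: V = 123 / 3.6 = 34.1667 m/s
Apply formula: e = 1.435 * 34.1667^2 / (9.81 * 1181)
e = 1.435 * 1167.3611 / 11585.61
e = 0.14459 m = 144.6 mm

144.6


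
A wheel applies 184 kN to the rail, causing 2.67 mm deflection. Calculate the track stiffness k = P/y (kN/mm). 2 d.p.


Track stiffness k = P / y
k = 184 / 2.67
k = 68.91 kN/mm

68.91


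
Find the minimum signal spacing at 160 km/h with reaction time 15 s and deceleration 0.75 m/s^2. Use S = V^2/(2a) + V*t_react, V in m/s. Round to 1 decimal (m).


V = 160 / 3.6 = 44.4444 m/s
Braking distance = 44.4444^2 / (2*0.75) = 1316.8724 m
Sighting distance = 44.4444 * 15 = 666.6667 m
S = 1316.8724 + 666.6667 = 1983.5 m

1983.5


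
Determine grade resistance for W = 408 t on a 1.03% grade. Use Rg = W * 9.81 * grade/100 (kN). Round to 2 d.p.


Rg = W * 9.81 * grade / 100
Rg = 408 * 9.81 * 1.03 / 100
Rg = 4002.48 * 0.0103
Rg = 41.23 kN

41.23


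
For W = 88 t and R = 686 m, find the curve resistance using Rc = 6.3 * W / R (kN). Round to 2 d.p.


Rc = 6.3 * W / R
Rc = 6.3 * 88 / 686
Rc = 554.4 / 686
Rc = 0.81 kN

0.81


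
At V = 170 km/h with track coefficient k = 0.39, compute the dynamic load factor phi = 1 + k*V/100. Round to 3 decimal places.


phi = 1 + k * V / 100
phi = 1 + 0.39 * 170 / 100
phi = 1 + 0.663
phi = 1.663

1.663


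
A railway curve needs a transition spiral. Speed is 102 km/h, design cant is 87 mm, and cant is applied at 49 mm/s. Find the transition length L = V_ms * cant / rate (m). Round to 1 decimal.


Convert speed: V = 102 / 3.6 = 28.3333 m/s
L = 28.3333 * 87 / 49
L = 2465.0 / 49
L = 50.3 m

50.3


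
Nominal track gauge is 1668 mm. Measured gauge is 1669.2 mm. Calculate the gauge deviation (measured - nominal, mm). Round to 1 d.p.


Deviation = measured - nominal
Deviation = 1669.2 - 1668
Deviation = 1.2 mm

1.2


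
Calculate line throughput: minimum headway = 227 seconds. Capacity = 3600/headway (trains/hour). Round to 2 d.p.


Capacity = 3600 / headway
Capacity = 3600 / 227
Capacity = 15.86 trains/hour

15.86


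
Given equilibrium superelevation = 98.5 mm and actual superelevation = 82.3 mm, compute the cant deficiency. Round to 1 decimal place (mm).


Cant deficiency = equilibrium cant - actual cant
CD = 98.5 - 82.3
CD = 16.2 mm

16.2


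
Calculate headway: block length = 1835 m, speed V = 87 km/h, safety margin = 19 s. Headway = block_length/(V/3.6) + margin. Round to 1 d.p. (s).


V = 87 / 3.6 = 24.1667 m/s
Block traversal time = 1835 / 24.1667 = 75.931 s
Headway = 75.931 + 19
Headway = 94.9 s

94.9


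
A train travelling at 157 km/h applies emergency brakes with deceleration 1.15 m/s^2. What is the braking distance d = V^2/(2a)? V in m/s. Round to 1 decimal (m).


Convert speed: V = 157 / 3.6 = 43.6111 m/s
V^2 = 1901.929
d = 1901.929 / (2 * 1.15)
d = 1901.929 / 2.3
d = 826.9 m

826.9


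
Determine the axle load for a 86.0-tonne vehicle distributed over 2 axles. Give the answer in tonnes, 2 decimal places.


Load per axle = total weight / number of axles
Load = 86.0 / 2
Load = 43.00 tonnes

43.00


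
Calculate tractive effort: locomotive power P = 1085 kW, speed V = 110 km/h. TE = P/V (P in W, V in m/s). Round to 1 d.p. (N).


Convert: P = 1085 kW = 1085000 W
V = 110 / 3.6 = 30.5556 m/s
TE = 1085000 / 30.5556
TE = 35509.1 N

35509.1


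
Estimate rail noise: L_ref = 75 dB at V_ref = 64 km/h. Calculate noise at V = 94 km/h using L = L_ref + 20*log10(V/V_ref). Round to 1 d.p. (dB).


V/V_ref = 94 / 64 = 1.46875
log10(1.46875) = 0.166948
20 * 0.166948 = 3.339
L = 75 + 3.339 = 78.3 dB

78.3


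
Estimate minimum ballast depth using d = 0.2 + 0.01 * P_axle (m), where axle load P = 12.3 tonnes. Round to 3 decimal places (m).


d = 0.2 + 0.01 * 12.3
d = 0.2 + 0.123
d = 0.323 m

0.323


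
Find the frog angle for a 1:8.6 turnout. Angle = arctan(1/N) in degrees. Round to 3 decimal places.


1/N = 1/8.6 = 0.116279
angle = arctan(0.116279) = 0.115759 rad
angle = 0.115759 * 180/pi = 6.633 degrees

6.633


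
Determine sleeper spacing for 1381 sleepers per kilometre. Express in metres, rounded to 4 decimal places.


Spacing = 1000 m / number of sleepers
Spacing = 1000 / 1381
Spacing = 0.7241 m

0.7241


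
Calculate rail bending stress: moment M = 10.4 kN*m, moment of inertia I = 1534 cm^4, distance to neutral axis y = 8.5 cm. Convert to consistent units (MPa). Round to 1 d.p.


Convert units:
M = 10.4 kN*m = 10400000 N*mm
y = 8.5 cm = 85 mm
I = 1534 cm^4 = 15340000 mm^4
sigma = 10400000 * 85 / 15340000
sigma = 57.6 MPa

57.6


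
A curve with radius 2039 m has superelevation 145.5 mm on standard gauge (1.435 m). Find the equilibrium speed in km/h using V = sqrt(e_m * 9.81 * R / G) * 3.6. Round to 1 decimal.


Convert cant: e = 145.5 mm = 0.1455 m
V_ms = sqrt(0.1455 * 9.81 * 2039 / 1.435)
V_ms = sqrt(2028.137174) = 45.0348 m/s
V = 45.0348 * 3.6 = 162.1 km/h

162.1


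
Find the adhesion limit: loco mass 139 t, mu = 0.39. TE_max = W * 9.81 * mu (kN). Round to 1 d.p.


TE_max = W * g * mu
TE_max = 139 * 9.81 * 0.39
TE_max = 1363.59 * 0.39
TE_max = 531.8 kN

531.8


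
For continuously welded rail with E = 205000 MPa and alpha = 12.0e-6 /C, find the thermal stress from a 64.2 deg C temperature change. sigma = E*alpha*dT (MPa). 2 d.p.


sigma = E * alpha * dT
sigma = 205000 * 12.0e-6 * 64.2
sigma = 2.46 * 64.2
sigma = 157.93 MPa

157.93


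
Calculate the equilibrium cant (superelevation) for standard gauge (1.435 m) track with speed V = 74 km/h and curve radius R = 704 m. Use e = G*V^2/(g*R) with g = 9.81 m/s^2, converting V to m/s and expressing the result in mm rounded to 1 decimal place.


Convert speed: V = 74 / 3.6 = 20.5556 m/s
Apply formula: e = 1.435 * 20.5556^2 / (9.81 * 704)
e = 1.435 * 422.5309 / 6906.24
e = 0.087795 m = 87.8 mm

87.8


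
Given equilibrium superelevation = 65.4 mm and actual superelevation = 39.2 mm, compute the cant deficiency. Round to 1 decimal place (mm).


Cant deficiency = equilibrium cant - actual cant
CD = 65.4 - 39.2
CD = 26.2 mm

26.2


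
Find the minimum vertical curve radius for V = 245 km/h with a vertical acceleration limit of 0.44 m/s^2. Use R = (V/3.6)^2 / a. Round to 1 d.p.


Convert speed: V = 245 / 3.6 = 68.0556 m/s
V^2 = 4631.5586 m^2/s^2
R_v = 4631.5586 / 0.44
R_v = 10526.3 m

10526.3


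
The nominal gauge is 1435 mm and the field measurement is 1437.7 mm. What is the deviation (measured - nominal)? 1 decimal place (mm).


Deviation = measured - nominal
Deviation = 1437.7 - 1435
Deviation = 2.7 mm

2.7


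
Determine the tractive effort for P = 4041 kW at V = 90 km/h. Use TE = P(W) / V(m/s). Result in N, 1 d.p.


Convert: P = 4041 kW = 4041000 W
V = 90 / 3.6 = 25.0 m/s
TE = 4041000 / 25.0
TE = 161640.0 N

161640.0


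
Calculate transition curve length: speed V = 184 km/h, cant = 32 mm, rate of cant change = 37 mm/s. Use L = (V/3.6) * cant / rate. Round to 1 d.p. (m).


Convert speed: V = 184 / 3.6 = 51.1111 m/s
L = 51.1111 * 32 / 37
L = 1635.5556 / 37
L = 44.2 m

44.2


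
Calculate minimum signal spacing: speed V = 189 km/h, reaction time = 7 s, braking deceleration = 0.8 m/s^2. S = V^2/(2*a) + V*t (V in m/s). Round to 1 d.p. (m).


V = 189 / 3.6 = 52.5 m/s
Braking distance = 52.5^2 / (2*0.8) = 1722.6562 m
Sighting distance = 52.5 * 7 = 367.5 m
S = 1722.6562 + 367.5 = 2090.2 m

2090.2


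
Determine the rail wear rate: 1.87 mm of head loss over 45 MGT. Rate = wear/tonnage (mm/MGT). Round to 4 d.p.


Wear rate = total wear / cumulative tonnage
Rate = 1.87 / 45
Rate = 0.0416 mm/MGT

0.0416


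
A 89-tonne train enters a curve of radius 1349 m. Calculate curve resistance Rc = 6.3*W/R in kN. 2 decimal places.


Rc = 6.3 * W / R
Rc = 6.3 * 89 / 1349
Rc = 560.7 / 1349
Rc = 0.42 kN

0.42


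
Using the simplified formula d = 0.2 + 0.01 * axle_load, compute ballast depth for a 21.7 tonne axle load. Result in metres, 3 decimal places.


d = 0.2 + 0.01 * 21.7
d = 0.2 + 0.217
d = 0.417 m

0.417


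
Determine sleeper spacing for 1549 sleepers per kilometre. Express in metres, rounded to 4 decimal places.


Spacing = 1000 m / number of sleepers
Spacing = 1000 / 1549
Spacing = 0.6456 m

0.6456


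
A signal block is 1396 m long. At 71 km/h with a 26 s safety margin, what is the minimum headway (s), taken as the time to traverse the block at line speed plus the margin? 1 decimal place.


V = 71 / 3.6 = 19.7222 m/s
Block traversal time = 1396 / 19.7222 = 70.7831 s
Headway = 70.7831 + 26
Headway = 96.8 s

96.8


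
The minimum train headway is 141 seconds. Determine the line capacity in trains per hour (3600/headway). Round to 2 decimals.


Capacity = 3600 / headway
Capacity = 3600 / 141
Capacity = 25.53 trains/hour

25.53


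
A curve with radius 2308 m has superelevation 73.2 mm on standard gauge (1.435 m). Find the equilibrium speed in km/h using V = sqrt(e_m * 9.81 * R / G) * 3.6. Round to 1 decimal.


Convert cant: e = 73.2 mm = 0.0732 m
V_ms = sqrt(0.0732 * 9.81 * 2308 / 1.435)
V_ms = sqrt(1154.952151) = 33.9846 m/s
V = 33.9846 * 3.6 = 122.3 km/h

122.3


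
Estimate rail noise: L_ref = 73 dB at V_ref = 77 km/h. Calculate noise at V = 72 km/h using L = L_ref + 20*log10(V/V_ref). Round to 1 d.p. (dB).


V/V_ref = 72 / 77 = 0.935065
log10(0.935065) = -0.029158
20 * -0.029158 = -0.5832
L = 73 + -0.5832 = 72.4 dB

72.4


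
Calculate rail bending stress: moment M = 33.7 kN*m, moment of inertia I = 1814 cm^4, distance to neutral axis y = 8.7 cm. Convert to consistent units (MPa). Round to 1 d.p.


Convert units:
M = 33.7 kN*m = 33700000 N*mm
y = 8.7 cm = 87 mm
I = 1814 cm^4 = 18140000 mm^4
sigma = 33700000 * 87 / 18140000
sigma = 161.6 MPa

161.6


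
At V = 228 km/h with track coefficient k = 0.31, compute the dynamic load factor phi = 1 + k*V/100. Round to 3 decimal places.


phi = 1 + k * V / 100
phi = 1 + 0.31 * 228 / 100
phi = 1 + 0.7068
phi = 1.707

1.707


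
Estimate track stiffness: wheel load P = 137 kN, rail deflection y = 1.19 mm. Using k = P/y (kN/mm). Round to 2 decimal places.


Track stiffness k = P / y
k = 137 / 1.19
k = 115.13 kN/mm

115.13


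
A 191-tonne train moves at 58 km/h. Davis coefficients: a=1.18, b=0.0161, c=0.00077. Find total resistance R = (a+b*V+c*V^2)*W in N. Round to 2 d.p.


b*V = 0.0161 * 58 = 0.9338
c*V^2 = 0.00077 * 3364 = 2.59028
R_per_t = 1.18 + 0.9338 + 2.59028 = 4.70408 N/t
R_total = 4.70408 * 191 = 898.48 N

898.48


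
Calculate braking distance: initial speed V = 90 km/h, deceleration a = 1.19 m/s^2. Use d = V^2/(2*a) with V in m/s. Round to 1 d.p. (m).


Convert speed: V = 90 / 3.6 = 25.0 m/s
V^2 = 625.0
d = 625.0 / (2 * 1.19)
d = 625.0 / 2.38
d = 262.6 m

262.6


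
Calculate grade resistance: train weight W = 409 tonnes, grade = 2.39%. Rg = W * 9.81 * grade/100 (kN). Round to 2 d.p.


Rg = W * 9.81 * grade / 100
Rg = 409 * 9.81 * 2.39 / 100
Rg = 4012.29 * 0.0239
Rg = 95.89 kN

95.89


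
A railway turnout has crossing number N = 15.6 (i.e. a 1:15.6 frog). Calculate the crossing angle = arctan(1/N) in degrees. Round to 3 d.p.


1/N = 1/15.6 = 0.064103
angle = arctan(0.064103) = 0.064015 rad
angle = 0.064015 * 180/pi = 3.668 degrees

3.668


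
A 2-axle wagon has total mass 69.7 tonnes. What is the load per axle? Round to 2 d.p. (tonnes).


Load per axle = total weight / number of axles
Load = 69.7 / 2
Load = 34.85 tonnes

34.85


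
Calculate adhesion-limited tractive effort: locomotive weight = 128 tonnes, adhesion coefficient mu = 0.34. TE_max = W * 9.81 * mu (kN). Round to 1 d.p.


TE_max = W * g * mu
TE_max = 128 * 9.81 * 0.34
TE_max = 1255.68 * 0.34
TE_max = 426.9 kN

426.9


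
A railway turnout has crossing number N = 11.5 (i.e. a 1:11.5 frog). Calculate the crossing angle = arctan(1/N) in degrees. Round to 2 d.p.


1/N = 1/11.5 = 0.086957
angle = arctan(0.086957) = 0.086738 rad
angle = 0.086738 * 180/pi = 4.97 degrees

4.97


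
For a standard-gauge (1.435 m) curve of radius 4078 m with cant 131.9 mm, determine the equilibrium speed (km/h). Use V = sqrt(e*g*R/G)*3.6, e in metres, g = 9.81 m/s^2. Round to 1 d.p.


Convert cant: e = 131.9 mm = 0.1319 m
V_ms = sqrt(0.1319 * 9.81 * 4078 / 1.435)
V_ms = sqrt(3677.131179) = 60.6394 m/s
V = 60.6394 * 3.6 = 218.3 km/h

218.3


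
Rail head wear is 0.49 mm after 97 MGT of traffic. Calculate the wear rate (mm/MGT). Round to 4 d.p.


Wear rate = total wear / cumulative tonnage
Rate = 0.49 / 97
Rate = 0.0051 mm/MGT

0.0051


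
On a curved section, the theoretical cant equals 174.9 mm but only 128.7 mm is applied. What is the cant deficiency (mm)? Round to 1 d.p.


Cant deficiency = equilibrium cant - actual cant
CD = 174.9 - 128.7
CD = 46.2 mm

46.2


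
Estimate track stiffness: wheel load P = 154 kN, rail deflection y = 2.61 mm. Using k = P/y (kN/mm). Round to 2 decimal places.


Track stiffness k = P / y
k = 154 / 2.61
k = 59.00 kN/mm

59.00


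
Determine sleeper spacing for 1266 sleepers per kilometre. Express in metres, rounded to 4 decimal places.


Spacing = 1000 m / number of sleepers
Spacing = 1000 / 1266
Spacing = 0.7899 m

0.7899


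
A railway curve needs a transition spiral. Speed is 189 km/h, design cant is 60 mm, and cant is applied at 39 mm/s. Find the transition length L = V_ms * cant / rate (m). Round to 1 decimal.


Convert speed: V = 189 / 3.6 = 52.5 m/s
L = 52.5 * 60 / 39
L = 3150.0 / 39
L = 80.8 m

80.8


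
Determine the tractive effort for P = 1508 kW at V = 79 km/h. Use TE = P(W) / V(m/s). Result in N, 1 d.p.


Convert: P = 1508 kW = 1508000 W
V = 79 / 3.6 = 21.9444 m/s
TE = 1508000 / 21.9444
TE = 68719.0 N

68719.0


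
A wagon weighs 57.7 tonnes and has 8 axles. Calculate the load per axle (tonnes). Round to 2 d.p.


Load per axle = total weight / number of axles
Load = 57.7 / 8
Load = 7.21 tonnes

7.21


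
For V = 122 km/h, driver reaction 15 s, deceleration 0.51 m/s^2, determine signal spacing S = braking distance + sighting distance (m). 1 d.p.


V = 122 / 3.6 = 33.8889 m/s
Braking distance = 33.8889^2 / (2*0.51) = 1125.938 m
Sighting distance = 33.8889 * 15 = 508.3333 m
S = 1125.938 + 508.3333 = 1634.3 m

1634.3


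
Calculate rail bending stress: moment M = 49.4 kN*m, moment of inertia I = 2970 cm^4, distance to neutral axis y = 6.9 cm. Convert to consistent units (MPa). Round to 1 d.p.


Convert units:
M = 49.4 kN*m = 49400000 N*mm
y = 6.9 cm = 69 mm
I = 2970 cm^4 = 29700000 mm^4
sigma = 49400000 * 69 / 29700000
sigma = 114.8 MPa

114.8


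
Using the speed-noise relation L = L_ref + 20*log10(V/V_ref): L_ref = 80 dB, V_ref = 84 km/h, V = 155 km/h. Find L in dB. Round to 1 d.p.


V/V_ref = 155 / 84 = 1.845238
log10(1.845238) = 0.266052
20 * 0.266052 = 5.321
L = 80 + 5.321 = 85.3 dB

85.3


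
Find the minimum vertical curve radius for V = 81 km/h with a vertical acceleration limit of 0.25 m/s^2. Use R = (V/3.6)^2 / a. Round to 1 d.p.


Convert speed: V = 81 / 3.6 = 22.5 m/s
V^2 = 506.25 m^2/s^2
R_v = 506.25 / 0.25
R_v = 2025.0 m

2025.0


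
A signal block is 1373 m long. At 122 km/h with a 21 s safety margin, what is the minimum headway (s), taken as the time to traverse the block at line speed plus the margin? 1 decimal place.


V = 122 / 3.6 = 33.8889 m/s
Block traversal time = 1373 / 33.8889 = 40.5148 s
Headway = 40.5148 + 21
Headway = 61.5 s

61.5


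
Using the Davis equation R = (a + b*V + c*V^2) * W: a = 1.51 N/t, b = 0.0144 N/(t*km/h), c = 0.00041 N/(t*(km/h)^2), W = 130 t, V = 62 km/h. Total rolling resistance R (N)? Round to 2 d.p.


b*V = 0.0144 * 62 = 0.8928
c*V^2 = 0.00041 * 3844 = 1.57604
R_per_t = 1.51 + 0.8928 + 1.57604 = 3.97884 N/t
R_total = 3.97884 * 130 = 517.25 N

517.25


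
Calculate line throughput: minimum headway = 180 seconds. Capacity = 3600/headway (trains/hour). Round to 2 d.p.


Capacity = 3600 / headway
Capacity = 3600 / 180
Capacity = 20.00 trains/hour

20.00


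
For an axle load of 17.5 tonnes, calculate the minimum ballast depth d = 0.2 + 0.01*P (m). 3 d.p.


d = 0.2 + 0.01 * 17.5
d = 0.2 + 0.175
d = 0.375 m

0.375


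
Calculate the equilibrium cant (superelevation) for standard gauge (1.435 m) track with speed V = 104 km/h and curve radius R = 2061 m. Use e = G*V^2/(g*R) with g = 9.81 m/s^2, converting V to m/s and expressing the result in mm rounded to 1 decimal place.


Convert speed: V = 104 / 3.6 = 28.8889 m/s
Apply formula: e = 1.435 * 28.8889^2 / (9.81 * 2061)
e = 1.435 * 834.5679 / 20218.41
e = 0.059233 m = 59.2 mm

59.2


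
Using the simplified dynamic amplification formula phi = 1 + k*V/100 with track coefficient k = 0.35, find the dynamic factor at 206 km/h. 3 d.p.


phi = 1 + k * V / 100
phi = 1 + 0.35 * 206 / 100
phi = 1 + 0.721
phi = 1.721

1.721


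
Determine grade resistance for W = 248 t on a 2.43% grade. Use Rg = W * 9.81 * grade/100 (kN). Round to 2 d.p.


Rg = W * 9.81 * grade / 100
Rg = 248 * 9.81 * 2.43 / 100
Rg = 2432.88 * 0.0243
Rg = 59.12 kN

59.12


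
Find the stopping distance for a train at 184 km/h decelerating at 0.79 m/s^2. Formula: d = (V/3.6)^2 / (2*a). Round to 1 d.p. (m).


Convert speed: V = 184 / 3.6 = 51.1111 m/s
V^2 = 2612.3457
d = 2612.3457 / (2 * 0.79)
d = 2612.3457 / 1.58
d = 1653.4 m

1653.4


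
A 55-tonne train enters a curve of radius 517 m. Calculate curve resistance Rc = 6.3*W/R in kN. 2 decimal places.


Rc = 6.3 * W / R
Rc = 6.3 * 55 / 517
Rc = 346.5 / 517
Rc = 0.67 kN

0.67


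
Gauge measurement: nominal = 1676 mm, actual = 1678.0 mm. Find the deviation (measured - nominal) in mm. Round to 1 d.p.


Deviation = measured - nominal
Deviation = 1678.0 - 1676
Deviation = 2.0 mm

2.0


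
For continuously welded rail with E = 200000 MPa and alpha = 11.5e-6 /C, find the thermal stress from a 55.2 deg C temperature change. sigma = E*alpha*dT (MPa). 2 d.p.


sigma = E * alpha * dT
sigma = 200000 * 11.5e-6 * 55.2
sigma = 2.3 * 55.2
sigma = 126.96 MPa

126.96


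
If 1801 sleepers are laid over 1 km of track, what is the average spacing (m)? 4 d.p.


Spacing = 1000 m / number of sleepers
Spacing = 1000 / 1801
Spacing = 0.5552 m

0.5552


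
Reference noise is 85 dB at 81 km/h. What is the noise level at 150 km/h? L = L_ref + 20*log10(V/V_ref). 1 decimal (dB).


V/V_ref = 150 / 81 = 1.851852
log10(1.851852) = 0.267606
20 * 0.267606 = 5.3521
L = 85 + 5.3521 = 90.4 dB

90.4


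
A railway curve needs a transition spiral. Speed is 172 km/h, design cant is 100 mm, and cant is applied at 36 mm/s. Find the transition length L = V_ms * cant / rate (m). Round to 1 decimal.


Convert speed: V = 172 / 3.6 = 47.7778 m/s
L = 47.7778 * 100 / 36
L = 4777.7778 / 36
L = 132.7 m

132.7


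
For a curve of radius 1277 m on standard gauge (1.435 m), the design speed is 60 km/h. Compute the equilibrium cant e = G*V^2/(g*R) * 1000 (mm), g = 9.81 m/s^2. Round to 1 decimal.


Convert speed: V = 60 / 3.6 = 16.6667 m/s
Apply formula: e = 1.435 * 16.6667^2 / (9.81 * 1277)
e = 1.435 * 277.7778 / 12527.37
e = 0.031819 m = 31.8 mm

31.8


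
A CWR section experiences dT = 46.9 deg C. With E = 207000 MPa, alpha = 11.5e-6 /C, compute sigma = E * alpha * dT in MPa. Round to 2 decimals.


sigma = E * alpha * dT
sigma = 207000 * 11.5e-6 * 46.9
sigma = 2.3805 * 46.9
sigma = 111.65 MPa

111.65


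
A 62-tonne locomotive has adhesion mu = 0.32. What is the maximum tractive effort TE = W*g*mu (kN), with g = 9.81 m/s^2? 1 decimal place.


TE_max = W * g * mu
TE_max = 62 * 9.81 * 0.32
TE_max = 608.22 * 0.32
TE_max = 194.6 kN

194.6


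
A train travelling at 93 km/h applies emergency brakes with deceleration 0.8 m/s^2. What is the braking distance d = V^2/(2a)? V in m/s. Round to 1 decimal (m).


Convert speed: V = 93 / 3.6 = 25.8333 m/s
V^2 = 667.3611
d = 667.3611 / (2 * 0.8)
d = 667.3611 / 1.6
d = 417.1 m

417.1


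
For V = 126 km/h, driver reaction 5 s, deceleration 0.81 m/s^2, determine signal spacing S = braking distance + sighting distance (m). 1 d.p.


V = 126 / 3.6 = 35.0 m/s
Braking distance = 35.0^2 / (2*0.81) = 756.1728 m
Sighting distance = 35.0 * 5 = 175.0 m
S = 756.1728 + 175.0 = 931.2 m

931.2


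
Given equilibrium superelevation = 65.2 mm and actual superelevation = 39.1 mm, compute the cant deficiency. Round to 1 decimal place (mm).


Cant deficiency = equilibrium cant - actual cant
CD = 65.2 - 39.1
CD = 26.1 mm

26.1


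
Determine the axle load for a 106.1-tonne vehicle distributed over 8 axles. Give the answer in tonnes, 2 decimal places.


Load per axle = total weight / number of axles
Load = 106.1 / 8
Load = 13.26 tonnes

13.26


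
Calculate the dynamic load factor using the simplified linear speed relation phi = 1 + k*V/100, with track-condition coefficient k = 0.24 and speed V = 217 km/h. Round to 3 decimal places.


phi = 1 + k * V / 100
phi = 1 + 0.24 * 217 / 100
phi = 1 + 0.5208
phi = 1.521

1.521


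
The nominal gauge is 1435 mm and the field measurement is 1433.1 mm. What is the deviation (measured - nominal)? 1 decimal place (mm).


Deviation = measured - nominal
Deviation = 1433.1 - 1435
Deviation = -1.9 mm

-1.9


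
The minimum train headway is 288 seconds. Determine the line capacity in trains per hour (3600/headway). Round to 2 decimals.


Capacity = 3600 / headway
Capacity = 3600 / 288
Capacity = 12.50 trains/hour

12.50


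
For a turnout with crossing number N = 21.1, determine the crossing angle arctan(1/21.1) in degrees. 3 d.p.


1/N = 1/21.1 = 0.047393
angle = arctan(0.047393) = 0.047358 rad
angle = 0.047358 * 180/pi = 2.713 degrees

2.713


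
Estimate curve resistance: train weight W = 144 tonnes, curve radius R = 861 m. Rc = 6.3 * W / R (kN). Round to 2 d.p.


Rc = 6.3 * W / R
Rc = 6.3 * 144 / 861
Rc = 907.2 / 861
Rc = 1.05 kN

1.05


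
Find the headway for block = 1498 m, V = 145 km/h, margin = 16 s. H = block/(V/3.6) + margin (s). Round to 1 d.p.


V = 145 / 3.6 = 40.2778 m/s
Block traversal time = 1498 / 40.2778 = 37.1917 s
Headway = 37.1917 + 16
Headway = 53.2 s

53.2


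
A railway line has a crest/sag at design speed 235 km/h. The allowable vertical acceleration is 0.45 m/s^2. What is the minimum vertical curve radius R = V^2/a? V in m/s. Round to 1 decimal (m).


Convert speed: V = 235 / 3.6 = 65.2778 m/s
V^2 = 4261.1883 m^2/s^2
R_v = 4261.1883 / 0.45
R_v = 9469.3 m

9469.3


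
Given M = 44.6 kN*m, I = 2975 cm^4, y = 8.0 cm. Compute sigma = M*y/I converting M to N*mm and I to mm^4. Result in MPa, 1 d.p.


Convert units:
M = 44.6 kN*m = 44600000 N*mm
y = 8.0 cm = 80 mm
I = 2975 cm^4 = 29750000 mm^4
sigma = 44600000 * 80 / 29750000
sigma = 119.9 MPa

119.9


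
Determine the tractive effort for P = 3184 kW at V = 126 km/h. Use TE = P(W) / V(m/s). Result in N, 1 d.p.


Convert: P = 3184 kW = 3184000 W
V = 126 / 3.6 = 35.0 m/s
TE = 3184000 / 35.0
TE = 90971.4 N

90971.4
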